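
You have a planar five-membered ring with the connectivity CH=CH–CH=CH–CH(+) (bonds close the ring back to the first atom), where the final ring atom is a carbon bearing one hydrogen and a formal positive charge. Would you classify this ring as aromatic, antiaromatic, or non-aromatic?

Antiaromatic

Check conjugation: every atom in a ring double bond is sp² and brings one electron to the p orbital; the carbocation has an empty p orbital — every position has a p orbital, so the cyclic π system is continuous.
Adding the contributions, 2 × 2 = 4 from the double-bond units + 0 from the CH(+) atom = 4.
4 = 4(1); a planar, fully conjugated 4n system is antiaromatic.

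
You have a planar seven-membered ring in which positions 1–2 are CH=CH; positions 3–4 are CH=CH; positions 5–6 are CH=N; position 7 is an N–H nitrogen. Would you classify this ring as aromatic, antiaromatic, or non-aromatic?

The p orbitals form a continuous loop: each doubly-bonded ring atom is sp² with one p-orbital electron; each sp² =N– keeps its lone pair in-plane and puts one electron into the π system; the pyrrole-type nitrogen donates its lone pair from the p orbital. The ring is fully conjugated.
Counting π electrons: 3 × 2 = 6 from the double-bond units + 2 from the NH atom = 8.
8 is a 4n count (n = 2), so the planar conjugated ring is antiaromatic.

Antiaromatic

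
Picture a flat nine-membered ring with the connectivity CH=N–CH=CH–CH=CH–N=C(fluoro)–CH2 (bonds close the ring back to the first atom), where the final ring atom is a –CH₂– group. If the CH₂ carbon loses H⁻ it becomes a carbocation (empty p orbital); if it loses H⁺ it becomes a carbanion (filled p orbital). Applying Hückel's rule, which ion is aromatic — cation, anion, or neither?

The anion

Both ions have a continuous loop of p orbitals — each ring atom is sp².
Cation: 4 × 2 + 0 = 8 π electrons → 4(2), antiaromatic.
Anion: 4 × 2 + 2 = 10 π electrons → 4(2)+2, aromatic.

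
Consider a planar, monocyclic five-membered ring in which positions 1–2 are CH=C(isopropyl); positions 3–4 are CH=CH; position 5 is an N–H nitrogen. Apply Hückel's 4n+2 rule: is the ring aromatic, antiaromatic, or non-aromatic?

Aromatic

Every ring atom contributes a p orbital perpendicular to the ring (the double-bond atoms are sp², each contributing one p electron; the pyrrole-type nitrogen donates its lone pair from the p orbital), so the π system is cyclic and fully conjugated.
Adding the contributions, 2 × 2 = 4 from the double-bond units + 2 from the NH atom = 6.
6 = 4(1) + 2, which satisfies Hückel's 4n+2 rule.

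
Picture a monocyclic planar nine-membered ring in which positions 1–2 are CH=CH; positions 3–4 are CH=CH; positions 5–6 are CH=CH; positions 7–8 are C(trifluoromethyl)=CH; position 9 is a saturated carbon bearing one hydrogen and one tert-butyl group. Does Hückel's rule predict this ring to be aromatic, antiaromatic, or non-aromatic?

The CH(tert-butyl) carbon is saturated: that saturated carbon is sp³ and has no p orbital in the ring π system. Conjugation is not continuous around the ring.
A ring that is not fully conjugated cannot be aromatic or antiaromatic regardless of its π-electron count.

Non-aromatic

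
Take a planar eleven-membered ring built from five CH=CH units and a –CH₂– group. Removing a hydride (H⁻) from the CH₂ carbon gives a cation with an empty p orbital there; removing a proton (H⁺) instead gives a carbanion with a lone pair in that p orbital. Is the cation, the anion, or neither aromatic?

The cation

Once that carbon is sp², every ring atom has a p orbital and both ions are fully conjugated.
Cation: 5 × 2 + 0 = 10 π electrons → 4(2)+2, aromatic.
Anion: 5 × 2 + 2 = 12 π electrons → 4(3), antiaromatic.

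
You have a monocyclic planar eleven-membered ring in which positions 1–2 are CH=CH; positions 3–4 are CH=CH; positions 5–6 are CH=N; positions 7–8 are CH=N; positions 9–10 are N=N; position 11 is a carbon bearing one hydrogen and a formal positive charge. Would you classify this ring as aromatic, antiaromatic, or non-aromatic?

Every ring atom contributes a p orbital perpendicular to the ring (the double-bond atoms are sp², each contributing one p electron; each =N– nitrogen is pyridine-type (lone pair in the sp² plane, one electron in the p orbital); the carbocation has an empty p orbital), so the π system is cyclic and fully conjugated.
Counting π electrons: 5 × 2 = 10 from the double-bond units + 0 from the CH(+) atom = 10.
Since 10 = 4·2 + 2, the ring meets the 4n+2 criterion.

Aromatic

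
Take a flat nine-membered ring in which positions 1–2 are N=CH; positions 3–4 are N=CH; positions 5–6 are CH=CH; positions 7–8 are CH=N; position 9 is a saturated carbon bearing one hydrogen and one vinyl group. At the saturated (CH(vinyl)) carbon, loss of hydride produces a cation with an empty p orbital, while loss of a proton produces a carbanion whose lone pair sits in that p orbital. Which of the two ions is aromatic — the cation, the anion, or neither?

The anion

Once that carbon is sp², every ring atom has a p orbital and both ions are fully conjugated.
Cation: 4 × 2 + 0 = 8 π electrons → 4(2), antiaromatic.
Anion: 4 × 2 + 2 = 10 π electrons → 4(2)+2, aromatic.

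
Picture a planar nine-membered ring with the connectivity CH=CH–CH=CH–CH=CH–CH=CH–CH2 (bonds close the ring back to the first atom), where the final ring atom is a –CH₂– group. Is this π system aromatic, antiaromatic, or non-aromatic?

Because the tetrahedral CH₂ carbon is sp³ and has no p orbital in the ring π system at the CH2 position, the π system cannot extend all the way around the ring.
Broken conjugation rules out both aromaticity and antiaromaticity.

Non-aromatic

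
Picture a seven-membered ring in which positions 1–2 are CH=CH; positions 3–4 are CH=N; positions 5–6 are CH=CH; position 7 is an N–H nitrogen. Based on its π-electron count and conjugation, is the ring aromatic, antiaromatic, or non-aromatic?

Antiaromatic

Every ring atom contributes a p orbital perpendicular to the ring (the double-bond atoms are sp², each contributing one p electron; the doubly-bonded nitrogens are pyridine-type — their lone pairs lie in the ring plane, leaving one electron in the p orbital; the pyrrole-type nitrogen donates its lone pair from the p orbital), so the π system is cyclic and fully conjugated.
Counting π electrons: 3 × 2 = 6 from the double-bond units + 2 from the NH atom = 8.
8 is a 4n count (n = 2), so the planar conjugated ring is antiaromatic.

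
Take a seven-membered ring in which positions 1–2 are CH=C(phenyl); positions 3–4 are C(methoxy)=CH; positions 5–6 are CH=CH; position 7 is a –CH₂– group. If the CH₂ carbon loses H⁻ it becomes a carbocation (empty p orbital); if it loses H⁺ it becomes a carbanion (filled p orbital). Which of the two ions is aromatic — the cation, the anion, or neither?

In both ions every ring atom is sp² and contributes a p orbital, so both rings are fully conjugated.
Cation: 3 × 2 + 0 = 6 π electrons → 4(1)+2, aromatic.
Anion: 3 × 2 + 2 = 8 π electrons → 4(2), antiaromatic.

The cation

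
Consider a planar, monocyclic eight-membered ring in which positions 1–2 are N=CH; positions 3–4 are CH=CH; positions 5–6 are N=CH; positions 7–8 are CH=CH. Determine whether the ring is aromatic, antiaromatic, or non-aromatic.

Antiaromatic

Check conjugation: each doubly-bonded ring atom is sp² with one p-orbital electron; the doubly-bonded nitrogens are pyridine-type — their lone pairs lie in the ring plane, leaving one electron in the p orbital — every position has a p orbital, so the cyclic π system is continuous.
Adding the contributions, 4 × 2 = 8 from the 4 double-bond units.
A 4n π count (8, n = 2) in a planar conjugated ring means antiaromatic.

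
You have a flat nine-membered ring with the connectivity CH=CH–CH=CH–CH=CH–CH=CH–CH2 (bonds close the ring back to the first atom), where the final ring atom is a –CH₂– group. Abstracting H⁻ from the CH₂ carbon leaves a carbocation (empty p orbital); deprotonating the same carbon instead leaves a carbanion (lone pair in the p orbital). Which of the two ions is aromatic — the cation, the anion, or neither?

The anion

Both ions have a continuous loop of p orbitals — each ring atom is sp².
Cation: 4 × 2 + 0 = 8 π electrons → 4(2), antiaromatic.
Anion: 4 × 2 + 2 = 10 π electrons → 4(2)+2, aromatic.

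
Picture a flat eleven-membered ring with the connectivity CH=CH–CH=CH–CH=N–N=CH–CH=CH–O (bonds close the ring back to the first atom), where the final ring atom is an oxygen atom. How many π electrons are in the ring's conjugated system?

Check conjugation: the double-bond atoms are sp², each contributing one p electron; the doubly-bonded nitrogens are pyridine-type — their lone pairs lie in the ring plane, leaving one electron in the p orbital; the oxygen donates one lone pair from its p orbital — every position has a p orbital, so the cyclic π system is continuous.
π-electron count: 5 × 2 = 10 from the double-bond units + 2 from the O atom = 12.

12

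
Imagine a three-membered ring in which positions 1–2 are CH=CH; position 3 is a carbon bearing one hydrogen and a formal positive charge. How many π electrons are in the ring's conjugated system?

Every ring atom contributes a p orbital perpendicular to the ring (the double-bond atoms are sp², each contributing one p electron; the carbocation has an empty p orbital), so the π system is cyclic and fully conjugated.
Tallying contributions gives 1 × 2 = 2 from the double-bond unit + 0 from the CH(+) atom = 2.
This is the cyclopropenyl cation.

2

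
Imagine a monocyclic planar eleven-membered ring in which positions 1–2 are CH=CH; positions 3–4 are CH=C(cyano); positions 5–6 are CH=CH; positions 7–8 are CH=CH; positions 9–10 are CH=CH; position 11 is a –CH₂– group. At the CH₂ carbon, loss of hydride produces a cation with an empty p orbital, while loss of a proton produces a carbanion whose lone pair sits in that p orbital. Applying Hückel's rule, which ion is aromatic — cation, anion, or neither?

In both ions every ring atom is sp² and contributes a p orbital, so both rings are fully conjugated.
Cation: 5 × 2 + 0 = 10 π electrons → 4(2)+2, aromatic.
Anion: 5 × 2 + 2 = 12 π electrons → 4(3), antiaromatic.

The cation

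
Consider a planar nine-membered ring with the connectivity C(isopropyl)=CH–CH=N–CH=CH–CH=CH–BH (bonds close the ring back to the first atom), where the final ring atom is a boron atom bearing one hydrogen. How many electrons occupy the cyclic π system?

8

Check conjugation: the double-bond atoms are sp², each contributing one p electron; the doubly-bonded nitrogens are pyridine-type — their lone pairs lie in the ring plane, leaving one electron in the p orbital; the boron has an empty p orbital — every position has a p orbital, so the cyclic π system is continuous.
Counting π electrons: 4 × 2 = 8 from the double-bond units + 0 from the BH atom = 8.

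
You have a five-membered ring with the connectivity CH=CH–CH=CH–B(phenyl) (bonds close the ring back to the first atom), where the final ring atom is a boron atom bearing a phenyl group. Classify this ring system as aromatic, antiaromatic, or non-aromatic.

The p orbitals form a continuous loop: the double-bond atoms are sp², each contributing one p electron; the boron has an empty p orbital. The ring is fully conjugated.
Adding the contributions, 2 × 2 = 4 from the double-bond units + 0 from the B(phenyl) atom = 4.
A 4n π count (4, n = 1) in a planar conjugated ring means antiaromatic.

Antiaromatic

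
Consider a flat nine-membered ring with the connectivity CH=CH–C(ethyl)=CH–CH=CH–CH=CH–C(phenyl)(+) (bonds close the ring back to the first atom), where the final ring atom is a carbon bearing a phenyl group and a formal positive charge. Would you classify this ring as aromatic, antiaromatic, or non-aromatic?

Antiaromatic

The p orbitals form a continuous loop: the double-bond atoms are sp², each contributing one p electron; the carbocation has an empty p orbital. The ring is fully conjugated.
Adding the contributions, 4 × 2 = 8 from the double-bond units + 0 from the C(phenyl)(+) atom = 8.
With 8 = 4·2 π electrons, Hückel's rule classifies the planar ring as antiaromatic.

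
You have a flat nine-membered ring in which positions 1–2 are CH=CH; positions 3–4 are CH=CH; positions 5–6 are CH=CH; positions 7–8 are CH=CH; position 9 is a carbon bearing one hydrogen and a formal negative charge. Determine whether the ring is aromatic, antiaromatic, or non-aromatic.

Aromatic

Check conjugation: each doubly-bonded ring atom is sp² with one p-orbital electron; the carbanion's lone pair occupies the p orbital — every position has a p orbital, so the cyclic π system is continuous.
Counting π electrons: 4 × 2 = 8 from the double-bond units + 2 from the CH(-) atom = 10.
That gives a 4n+2 count (10, n = 2).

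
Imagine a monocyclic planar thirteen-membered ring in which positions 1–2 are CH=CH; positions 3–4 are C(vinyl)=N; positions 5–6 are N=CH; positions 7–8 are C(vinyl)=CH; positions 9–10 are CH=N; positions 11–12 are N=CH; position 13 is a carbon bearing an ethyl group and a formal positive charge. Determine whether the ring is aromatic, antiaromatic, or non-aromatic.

Antiaromatic

All ring atoms are sp² and supply a p orbital to the ring (each doubly-bonded ring atom is sp² with one p-orbital electron; each sp² =N– keeps its lone pair in-plane and puts one electron into the π system; the carbocation has an empty p orbital); the conjugation is uninterrupted.
Adding the contributions, 6 × 2 = 12 from the double-bond units + 0 from the C(ethyl)(+) atom = 12.
12 = 4(3); a planar, fully conjugated 4n system is antiaromatic.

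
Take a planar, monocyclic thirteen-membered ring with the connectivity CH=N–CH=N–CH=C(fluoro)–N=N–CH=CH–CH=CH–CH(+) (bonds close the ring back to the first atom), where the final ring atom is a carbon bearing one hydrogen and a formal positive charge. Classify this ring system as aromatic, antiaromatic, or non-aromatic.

Every ring atom contributes a p orbital perpendicular to the ring (every atom in a ring double bond is sp² and brings one electron to the p orbital; each sp² =N– keeps its lone pair in-plane and puts one electron into the π system; the carbocation has an empty p orbital), so the π system is cyclic and fully conjugated.
Counting π electrons: 6 × 2 = 12 from the double-bond units + 0 from the CH(+) atom = 12.
With 12 = 4·3 π electrons, Hückel's rule classifies the planar ring as antiaromatic.

Antiaromatic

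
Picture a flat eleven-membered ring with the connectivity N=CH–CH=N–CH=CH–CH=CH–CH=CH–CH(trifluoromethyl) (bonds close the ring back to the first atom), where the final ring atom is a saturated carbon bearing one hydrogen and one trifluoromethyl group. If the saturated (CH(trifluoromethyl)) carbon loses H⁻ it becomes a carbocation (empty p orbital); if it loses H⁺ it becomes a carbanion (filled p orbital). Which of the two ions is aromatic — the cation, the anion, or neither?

The cation

In both ions every ring atom is sp² and contributes a p orbital, so both rings are fully conjugated.
Cation: 5 × 2 + 0 = 10 π electrons → 4(2)+2, aromatic.
Anion: 5 × 2 + 2 = 12 π electrons → 4(3), antiaromatic.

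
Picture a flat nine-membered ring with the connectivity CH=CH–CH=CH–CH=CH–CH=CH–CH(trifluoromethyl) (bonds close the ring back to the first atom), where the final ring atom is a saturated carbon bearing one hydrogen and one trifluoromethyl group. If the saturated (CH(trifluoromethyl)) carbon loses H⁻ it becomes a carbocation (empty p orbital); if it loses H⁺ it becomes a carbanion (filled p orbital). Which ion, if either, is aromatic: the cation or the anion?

The anion

Both ions have a continuous loop of p orbitals — each ring atom is sp².
Cation: 4 × 2 + 0 = 8 π electrons → 4(2), antiaromatic.
Anion: 4 × 2 + 2 = 10 π electrons → 4(2)+2, aromatic.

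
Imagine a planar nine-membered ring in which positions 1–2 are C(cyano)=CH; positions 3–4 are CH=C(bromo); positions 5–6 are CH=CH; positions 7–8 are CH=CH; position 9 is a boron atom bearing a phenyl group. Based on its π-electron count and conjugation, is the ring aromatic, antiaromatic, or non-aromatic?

Antiaromatic

Check conjugation: every atom in a ring double bond is sp² and brings one electron to the p orbital; the boron has an empty p orbital — every position has a p orbital, so the cyclic π system is continuous.
Adding the contributions, 4 × 2 = 8 from the double-bond units + 0 from the B(phenyl) atom = 8.
With 8 = 4·2 π electrons, Hückel's rule classifies the planar ring as antiaromatic.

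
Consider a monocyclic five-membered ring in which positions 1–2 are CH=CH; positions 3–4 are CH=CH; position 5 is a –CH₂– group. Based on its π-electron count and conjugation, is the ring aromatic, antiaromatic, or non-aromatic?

Non-aromatic

At the CH2 position, the tetrahedral CH₂ carbon is sp³ and has no p orbital in the ring π system; the ring's p-orbital overlap is broken there.
Without a continuous loop of overlapping p orbitals the Hückel electron count never comes into play.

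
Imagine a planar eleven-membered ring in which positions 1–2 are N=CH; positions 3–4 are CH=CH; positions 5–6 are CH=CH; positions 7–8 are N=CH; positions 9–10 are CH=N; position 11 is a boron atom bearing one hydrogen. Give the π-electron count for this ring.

10

Every ring atom contributes a p orbital perpendicular to the ring (each doubly-bonded ring atom is sp² with one p-orbital electron; each =N– nitrogen is pyridine-type (lone pair in the sp² plane, one electron in the p orbital); the boron has an empty p orbital), so the π system is cyclic and fully conjugated.
Counting π electrons: 5 × 2 = 10 from the double-bond units + 0 from the BH atom = 10.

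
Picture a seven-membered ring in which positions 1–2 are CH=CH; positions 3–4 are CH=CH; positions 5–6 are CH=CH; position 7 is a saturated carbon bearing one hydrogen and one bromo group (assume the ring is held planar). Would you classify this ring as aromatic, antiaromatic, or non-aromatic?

Non-aromatic

The CH(bromo) position has four σ bonds — that saturated carbon is sp³ and has no p orbital in the ring π system — so the cyclic conjugation is interrupted.
Without a continuous loop of overlapping p orbitals the Hückel electron count never comes into play.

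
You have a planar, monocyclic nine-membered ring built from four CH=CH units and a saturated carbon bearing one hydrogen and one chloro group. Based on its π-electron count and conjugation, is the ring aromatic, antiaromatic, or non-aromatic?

Non-aromatic

The CH(chloro) position has four σ bonds — that saturated carbon is sp³ and has no p orbital in the ring π system — so the cyclic conjugation is interrupted.
Broken conjugation rules out both aromaticity and antiaromaticity.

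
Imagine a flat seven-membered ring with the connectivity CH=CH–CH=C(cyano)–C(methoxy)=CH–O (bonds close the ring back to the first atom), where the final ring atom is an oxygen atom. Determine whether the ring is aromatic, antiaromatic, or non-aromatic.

The p orbitals form a continuous loop: the double-bond atoms are sp², each contributing one p electron; the oxygen donates one lone pair from its p orbital. The ring is fully conjugated.
Counting π electrons: 3 × 2 = 6 from the double-bond units + 2 from the O atom = 8.
A 4n π count (8, n = 2) in a planar conjugated ring means antiaromatic.

Antiaromatic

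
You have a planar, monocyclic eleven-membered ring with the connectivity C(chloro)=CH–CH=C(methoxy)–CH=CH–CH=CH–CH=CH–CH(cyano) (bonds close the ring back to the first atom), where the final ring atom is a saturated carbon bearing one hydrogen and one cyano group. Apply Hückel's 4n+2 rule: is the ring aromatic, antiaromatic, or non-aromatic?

The CH(cyano) carbon is saturated: that saturated carbon is sp³ and has no p orbital in the ring π system. Conjugation is not continuous around the ring.
Without a continuous loop of overlapping p orbitals the Hückel electron count never comes into play.

Non-aromatic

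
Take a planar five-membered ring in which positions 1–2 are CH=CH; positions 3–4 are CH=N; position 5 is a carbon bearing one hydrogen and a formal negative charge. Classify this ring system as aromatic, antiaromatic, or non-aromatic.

Aromatic

Every ring atom contributes a p orbital perpendicular to the ring (each doubly-bonded ring atom is sp² with one p-orbital electron; each sp² =N– keeps its lone pair in-plane and puts one electron into the π system; the carbanion's lone pair occupies the p orbital), so the π system is cyclic and fully conjugated.
π-electron count: 2 × 2 = 4 from the double-bond units + 2 from the CH(-) atom = 6.
That gives a 4n+2 count (6, n = 1).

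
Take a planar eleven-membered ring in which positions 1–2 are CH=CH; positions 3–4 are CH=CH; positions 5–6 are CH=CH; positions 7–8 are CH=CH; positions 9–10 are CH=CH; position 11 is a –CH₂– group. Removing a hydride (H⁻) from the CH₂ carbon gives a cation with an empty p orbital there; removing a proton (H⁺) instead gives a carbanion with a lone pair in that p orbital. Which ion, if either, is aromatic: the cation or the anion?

The cation

Both ions have a continuous loop of p orbitals — each ring atom is sp².
Cation: 5 × 2 + 0 = 10 π electrons → 4(2)+2, aromatic.
Anion: 5 × 2 + 2 = 12 π electrons → 4(3), antiaromatic.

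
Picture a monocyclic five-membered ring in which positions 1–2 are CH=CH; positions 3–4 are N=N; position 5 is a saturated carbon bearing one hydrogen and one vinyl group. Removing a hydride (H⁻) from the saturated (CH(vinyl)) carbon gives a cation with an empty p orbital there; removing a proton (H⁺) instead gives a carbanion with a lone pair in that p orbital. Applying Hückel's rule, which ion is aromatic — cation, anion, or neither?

The anion

Once that carbon is sp², every ring atom has a p orbital and both ions are fully conjugated.
Cation: 2 × 2 + 0 = 4 π electrons → 4(1), antiaromatic.
Anion: 2 × 2 + 2 = 6 π electrons → 4(1)+2, aromatic.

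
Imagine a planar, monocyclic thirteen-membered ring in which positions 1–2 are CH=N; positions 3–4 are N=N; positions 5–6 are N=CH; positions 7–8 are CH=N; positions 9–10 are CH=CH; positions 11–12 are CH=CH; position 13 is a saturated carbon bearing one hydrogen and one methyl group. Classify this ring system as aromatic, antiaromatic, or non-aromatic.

Non-aromatic

The CH(methyl) position has four σ bonds — that saturated carbon is sp³ and has no p orbital in the ring π system — so the cyclic conjugation is interrupted.
Without a continuous loop of overlapping p orbitals the Hückel electron count never comes into play.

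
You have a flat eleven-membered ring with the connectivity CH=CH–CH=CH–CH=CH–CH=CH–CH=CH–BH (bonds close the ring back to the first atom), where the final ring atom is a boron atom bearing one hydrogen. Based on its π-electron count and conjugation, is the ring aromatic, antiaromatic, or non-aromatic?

Aromatic

The p orbitals form a continuous loop: each doubly-bonded ring atom is sp² with one p-orbital electron; the boron has an empty p orbital. The ring is fully conjugated.
Adding the contributions, 5 × 2 = 10 from the double-bond units + 0 from the BH atom = 10.
That gives a 4n+2 count (10, n = 2).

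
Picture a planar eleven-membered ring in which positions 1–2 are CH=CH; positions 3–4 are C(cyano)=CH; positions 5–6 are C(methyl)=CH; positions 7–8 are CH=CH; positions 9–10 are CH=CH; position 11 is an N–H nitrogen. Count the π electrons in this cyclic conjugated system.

All ring atoms are sp² and supply a p orbital to the ring (every atom in a ring double bond is sp² and brings one electron to the p orbital; the pyrrole-type nitrogen donates its lone pair from the p orbital); the conjugation is uninterrupted.
π-electron count: 5 × 2 = 10 from the double-bond units + 2 from the NH atom = 12.

12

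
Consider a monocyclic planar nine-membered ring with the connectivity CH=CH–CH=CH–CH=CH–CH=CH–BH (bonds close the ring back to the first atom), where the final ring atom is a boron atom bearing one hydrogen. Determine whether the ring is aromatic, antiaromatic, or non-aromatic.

Every ring atom contributes a p orbital perpendicular to the ring (the double-bond atoms are sp², each contributing one p electron; the boron has an empty p orbital), so the π system is cyclic and fully conjugated.
π-electron count: 4 × 2 = 8 from the double-bond units + 0 from the BH atom = 8.
8 is a 4n count (n = 2), so the planar conjugated ring is antiaromatic.

Antiaromatic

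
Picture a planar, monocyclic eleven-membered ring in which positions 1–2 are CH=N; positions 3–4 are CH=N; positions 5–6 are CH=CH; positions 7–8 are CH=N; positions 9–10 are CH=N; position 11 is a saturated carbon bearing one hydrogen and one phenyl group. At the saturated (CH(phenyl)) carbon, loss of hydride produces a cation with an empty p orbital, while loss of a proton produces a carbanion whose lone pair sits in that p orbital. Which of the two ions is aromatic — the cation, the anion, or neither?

In both ions every ring atom is sp² and contributes a p orbital, so both rings are fully conjugated.
Cation: 5 × 2 + 0 = 10 π electrons → 4(2)+2, aromatic.
Anion: 5 × 2 + 2 = 12 π electrons → 4(3), antiaromatic.

The cation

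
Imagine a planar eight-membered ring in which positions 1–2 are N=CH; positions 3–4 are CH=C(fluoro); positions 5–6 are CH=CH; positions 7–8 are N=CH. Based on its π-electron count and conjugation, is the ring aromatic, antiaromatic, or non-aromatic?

Antiaromatic

Every ring atom contributes a p orbital perpendicular to the ring (every atom in a ring double bond is sp² and brings one electron to the p orbital; the doubly-bonded nitrogens are pyridine-type — their lone pairs lie in the ring plane, leaving one electron in the p orbital), so the π system is cyclic and fully conjugated.
π-electron count: 4 × 2 = 8 from the 4 double-bond units.
8 is a 4n count (n = 2), so the planar conjugated ring is antiaromatic.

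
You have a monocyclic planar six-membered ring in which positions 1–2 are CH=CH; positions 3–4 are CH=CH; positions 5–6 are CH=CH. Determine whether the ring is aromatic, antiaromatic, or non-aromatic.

Aromatic

All ring atoms are sp² and supply a p orbital to the ring (every atom in a ring double bond is sp² and brings one electron to the p orbital); the conjugation is uninterrupted.
π-electron count: 3 × 2 = 6 from the 3 double-bond units.
That gives a 4n+2 count (6, n = 1).
(This ring is benzene.)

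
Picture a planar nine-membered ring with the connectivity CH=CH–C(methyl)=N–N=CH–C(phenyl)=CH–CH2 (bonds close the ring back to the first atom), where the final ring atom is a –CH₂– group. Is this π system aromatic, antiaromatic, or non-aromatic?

Non-aromatic

The CH2 position has four σ bonds — the tetrahedral CH₂ carbon is sp³ and has no p orbital in the ring π system — so the cyclic conjugation is interrupted.
Without a continuous loop of overlapping p orbitals the Hückel electron count never comes into play.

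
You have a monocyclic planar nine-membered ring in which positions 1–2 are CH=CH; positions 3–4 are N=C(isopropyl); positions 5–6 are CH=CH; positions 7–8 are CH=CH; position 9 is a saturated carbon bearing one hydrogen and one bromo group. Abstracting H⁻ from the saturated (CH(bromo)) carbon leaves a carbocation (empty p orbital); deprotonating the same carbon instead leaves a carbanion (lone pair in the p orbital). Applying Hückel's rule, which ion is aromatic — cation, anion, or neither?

In either ion the ring is fully conjugated: every atom, including the new sp² carbon, supplies a p orbital.
Cation: 4 × 2 + 0 = 8 π electrons → 4(2), antiaromatic.
Anion: 4 × 2 + 2 = 10 π electrons → 4(2)+2, aromatic.

The anion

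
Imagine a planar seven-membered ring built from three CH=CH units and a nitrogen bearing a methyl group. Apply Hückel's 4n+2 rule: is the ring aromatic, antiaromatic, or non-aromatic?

Antiaromatic

Every ring atom contributes a p orbital perpendicular to the ring (each doubly-bonded ring atom is sp² with one p-orbital electron; the pyrrole-type nitrogen donates its lone pair from the p orbital), so the π system is cyclic and fully conjugated.
π-electron count: 3 × 2 = 6 from the double-bond units + 2 from the N(methyl) atom = 8.
A 4n π count (8, n = 2) in a planar conjugated ring means antiaromatic.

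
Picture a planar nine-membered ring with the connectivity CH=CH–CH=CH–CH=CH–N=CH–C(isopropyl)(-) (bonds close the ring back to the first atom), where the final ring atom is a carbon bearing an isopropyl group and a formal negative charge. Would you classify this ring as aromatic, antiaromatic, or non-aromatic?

The p orbitals form a continuous loop: the double-bond atoms are sp², each contributing one p electron; the doubly-bonded nitrogens are pyridine-type — their lone pairs lie in the ring plane, leaving one electron in the p orbital; the carbanion's lone pair occupies the p orbital. The ring is fully conjugated.
Counting π electrons: 4 × 2 = 8 from the double-bond units + 2 from the C(isopropyl)(-) atom = 10.
Since 10 = 4·2 + 2, the ring meets the 4n+2 criterion.

Aromatic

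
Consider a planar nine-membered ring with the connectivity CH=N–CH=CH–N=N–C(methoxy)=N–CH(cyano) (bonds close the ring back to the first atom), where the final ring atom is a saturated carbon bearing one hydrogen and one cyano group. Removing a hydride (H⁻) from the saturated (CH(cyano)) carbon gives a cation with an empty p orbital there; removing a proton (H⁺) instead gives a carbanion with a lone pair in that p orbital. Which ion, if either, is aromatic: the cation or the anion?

The anion

Once that carbon is sp², every ring atom has a p orbital and both ions are fully conjugated.
Cation: 4 × 2 + 0 = 8 π electrons → 4(2), antiaromatic.
Anion: 4 × 2 + 2 = 10 π electrons → 4(2)+2, aromatic.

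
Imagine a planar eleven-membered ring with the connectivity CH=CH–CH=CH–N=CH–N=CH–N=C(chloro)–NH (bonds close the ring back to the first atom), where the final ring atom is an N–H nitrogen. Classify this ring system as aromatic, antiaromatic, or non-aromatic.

The p orbitals form a continuous loop: the double-bond atoms are sp², each contributing one p electron; each sp² =N– keeps its lone pair in-plane and puts one electron into the π system; the pyrrole-type nitrogen donates its lone pair from the p orbital. The ring is fully conjugated.
π-electron count: 5 × 2 = 10 from the double-bond units + 2 from the NH atom = 12.
With 12 = 4·3 π electrons, Hückel's rule classifies the planar ring as antiaromatic.

Antiaromatic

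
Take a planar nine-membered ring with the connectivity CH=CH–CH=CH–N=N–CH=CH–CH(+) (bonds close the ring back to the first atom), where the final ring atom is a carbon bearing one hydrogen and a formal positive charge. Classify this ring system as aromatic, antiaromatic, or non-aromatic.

Antiaromatic

All ring atoms are sp² and supply a p orbital to the ring (the double-bond atoms are sp², each contributing one p electron; each sp² =N– keeps its lone pair in-plane and puts one electron into the π system; the carbocation has an empty p orbital); the conjugation is uninterrupted.
Tallying contributions gives 4 × 2 = 8 from the double-bond units + 0 from the CH(+) atom = 8.
With 8 = 4·2 π electrons, Hückel's rule classifies the planar ring as antiaromatic.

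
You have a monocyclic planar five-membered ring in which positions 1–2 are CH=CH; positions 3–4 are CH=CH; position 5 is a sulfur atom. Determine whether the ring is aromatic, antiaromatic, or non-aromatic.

Every ring atom contributes a p orbital perpendicular to the ring (every atom in a ring double bond is sp² and brings one electron to the p orbital; the sulfur donates one lone pair from its p orbital), so the π system is cyclic and fully conjugated.
Tallying contributions gives 2 × 2 = 4 from the double-bond units + 2 from the S atom = 6.
With 6 π electrons (n = 1), the Hückel 4n+2 condition holds.

Aromatic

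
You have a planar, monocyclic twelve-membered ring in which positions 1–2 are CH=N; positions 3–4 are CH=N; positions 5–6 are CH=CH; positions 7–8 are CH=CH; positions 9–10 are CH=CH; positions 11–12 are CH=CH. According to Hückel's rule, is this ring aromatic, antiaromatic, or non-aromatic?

Antiaromatic

All ring atoms are sp² and supply a p orbital to the ring (each doubly-bonded ring atom is sp² with one p-orbital electron; the doubly-bonded nitrogens are pyridine-type — their lone pairs lie in the ring plane, leaving one electron in the p orbital); the conjugation is uninterrupted.
π-electron count: 6 × 2 = 12 from the 6 double-bond units.
A 4n π count (12, n = 3) in a planar conjugated ring means antiaromatic.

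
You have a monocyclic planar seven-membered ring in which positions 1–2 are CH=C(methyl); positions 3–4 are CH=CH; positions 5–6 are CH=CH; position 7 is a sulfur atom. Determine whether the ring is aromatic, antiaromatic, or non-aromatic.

All ring atoms are sp² and supply a p orbital to the ring (the double-bond atoms are sp², each contributing one p electron; the sulfur donates one lone pair from its p orbital); the conjugation is uninterrupted.
Tallying contributions gives 3 × 2 = 6 from the double-bond units + 2 from the S atom = 8.
With 8 = 4·2 π electrons, Hückel's rule classifies the planar ring as antiaromatic.

Antiaromatic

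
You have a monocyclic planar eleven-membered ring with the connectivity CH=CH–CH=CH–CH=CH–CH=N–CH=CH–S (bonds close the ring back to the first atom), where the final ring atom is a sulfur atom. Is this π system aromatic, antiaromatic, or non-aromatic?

Every ring atom contributes a p orbital perpendicular to the ring (each doubly-bonded ring atom is sp² with one p-orbital electron; each sp² =N– keeps its lone pair in-plane and puts one electron into the π system; the sulfur donates one lone pair from its p orbital), so the π system is cyclic and fully conjugated.
π-electron count: 5 × 2 = 10 from the double-bond units + 2 from the S atom = 12.
A 4n π count (12, n = 3) in a planar conjugated ring means antiaromatic.

Antiaromatic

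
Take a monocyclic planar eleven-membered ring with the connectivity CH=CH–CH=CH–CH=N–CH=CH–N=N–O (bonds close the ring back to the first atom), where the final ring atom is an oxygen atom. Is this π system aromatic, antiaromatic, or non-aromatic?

Every ring atom contributes a p orbital perpendicular to the ring (each doubly-bonded ring atom is sp² with one p-orbital electron; each sp² =N– keeps its lone pair in-plane and puts one electron into the π system; the oxygen donates one lone pair from its p orbital), so the π system is cyclic and fully conjugated.
π-electron count: 5 × 2 = 10 from the double-bond units + 2 from the O atom = 12.
12 = 4(3); a planar, fully conjugated 4n system is antiaromatic.

Antiaromatic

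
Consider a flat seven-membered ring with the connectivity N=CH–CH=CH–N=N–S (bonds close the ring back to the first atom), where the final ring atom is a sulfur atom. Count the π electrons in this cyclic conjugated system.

8

Check conjugation: every atom in a ring double bond is sp² and brings one electron to the p orbital; the doubly-bonded nitrogens are pyridine-type — their lone pairs lie in the ring plane, leaving one electron in the p orbital; the sulfur donates one lone pair from its p orbital — every position has a p orbital, so the cyclic π system is continuous.
Counting π electrons: 3 × 2 = 6 from the double-bond units + 2 from the S atom = 8.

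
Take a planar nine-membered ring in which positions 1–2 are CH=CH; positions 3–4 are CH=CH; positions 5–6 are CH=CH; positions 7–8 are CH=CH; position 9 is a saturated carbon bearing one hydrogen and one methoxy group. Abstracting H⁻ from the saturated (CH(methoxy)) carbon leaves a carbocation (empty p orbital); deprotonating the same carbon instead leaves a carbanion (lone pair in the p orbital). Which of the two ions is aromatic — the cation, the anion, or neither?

The anion

Once that carbon is sp², every ring atom has a p orbital and both ions are fully conjugated.
Cation: 4 × 2 + 0 = 8 π electrons → 4(2), antiaromatic.
Anion: 4 × 2 + 2 = 10 π electrons → 4(2)+2, aromatic.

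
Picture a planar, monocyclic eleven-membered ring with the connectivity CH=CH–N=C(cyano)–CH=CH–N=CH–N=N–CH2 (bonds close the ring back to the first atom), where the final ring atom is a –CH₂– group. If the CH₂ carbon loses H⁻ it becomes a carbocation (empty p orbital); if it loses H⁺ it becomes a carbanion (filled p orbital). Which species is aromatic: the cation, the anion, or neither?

In either ion the ring is fully conjugated: every atom, including the new sp² carbon, supplies a p orbital.
Cation: 5 × 2 + 0 = 10 π electrons → 4(2)+2, aromatic.
Anion: 5 × 2 + 2 = 12 π electrons → 4(3), antiaromatic.

The cation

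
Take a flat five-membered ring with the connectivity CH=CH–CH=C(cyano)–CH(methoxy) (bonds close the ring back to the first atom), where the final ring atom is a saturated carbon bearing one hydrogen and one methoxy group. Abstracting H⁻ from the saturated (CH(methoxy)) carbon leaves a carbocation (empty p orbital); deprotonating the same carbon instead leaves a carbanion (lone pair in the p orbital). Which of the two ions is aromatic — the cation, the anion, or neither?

The anion

In both ions every ring atom is sp² and contributes a p orbital, so both rings are fully conjugated.
Cation: 2 × 2 + 0 = 4 π electrons → 4(1), antiaromatic.
Anion: 2 × 2 + 2 = 6 π electrons → 4(1)+2, aromatic.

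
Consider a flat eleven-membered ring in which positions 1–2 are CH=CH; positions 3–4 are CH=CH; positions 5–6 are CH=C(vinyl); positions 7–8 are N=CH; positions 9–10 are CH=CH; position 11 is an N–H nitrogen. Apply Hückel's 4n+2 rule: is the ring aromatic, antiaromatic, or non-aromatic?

Every ring atom contributes a p orbital perpendicular to the ring (every atom in a ring double bond is sp² and brings one electron to the p orbital; each =N– nitrogen is pyridine-type (lone pair in the sp² plane, one electron in the p orbital); the pyrrole-type nitrogen donates its lone pair from the p orbital), so the π system is cyclic and fully conjugated.
Adding the contributions, 5 × 2 = 10 from the double-bond units + 2 from the NH atom = 12.
12 = 4(3); a planar, fully conjugated 4n system is antiaromatic.

Antiaromatic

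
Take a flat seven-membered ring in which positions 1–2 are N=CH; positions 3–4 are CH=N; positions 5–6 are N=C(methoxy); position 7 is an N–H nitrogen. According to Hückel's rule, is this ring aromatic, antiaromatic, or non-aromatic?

The p orbitals form a continuous loop: each doubly-bonded ring atom is sp² with one p-orbital electron; the doubly-bonded nitrogens are pyridine-type — their lone pairs lie in the ring plane, leaving one electron in the p orbital; the pyrrole-type nitrogen donates its lone pair from the p orbital. The ring is fully conjugated.
Counting π electrons: 3 × 2 = 6 from the double-bond units + 2 from the NH atom = 8.
8 = 4(2); a planar, fully conjugated 4n system is antiaromatic.

Antiaromatic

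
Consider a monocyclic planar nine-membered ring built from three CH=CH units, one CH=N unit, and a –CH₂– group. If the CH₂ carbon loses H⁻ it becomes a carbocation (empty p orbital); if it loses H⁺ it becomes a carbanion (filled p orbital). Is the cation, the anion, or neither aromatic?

In either ion the ring is fully conjugated: every atom, including the new sp² carbon, supplies a p orbital.
Cation: 4 × 2 + 0 = 8 π electrons → 4(2), antiaromatic.
Anion: 4 × 2 + 2 = 10 π electrons → 4(2)+2, aromatic.

The anion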